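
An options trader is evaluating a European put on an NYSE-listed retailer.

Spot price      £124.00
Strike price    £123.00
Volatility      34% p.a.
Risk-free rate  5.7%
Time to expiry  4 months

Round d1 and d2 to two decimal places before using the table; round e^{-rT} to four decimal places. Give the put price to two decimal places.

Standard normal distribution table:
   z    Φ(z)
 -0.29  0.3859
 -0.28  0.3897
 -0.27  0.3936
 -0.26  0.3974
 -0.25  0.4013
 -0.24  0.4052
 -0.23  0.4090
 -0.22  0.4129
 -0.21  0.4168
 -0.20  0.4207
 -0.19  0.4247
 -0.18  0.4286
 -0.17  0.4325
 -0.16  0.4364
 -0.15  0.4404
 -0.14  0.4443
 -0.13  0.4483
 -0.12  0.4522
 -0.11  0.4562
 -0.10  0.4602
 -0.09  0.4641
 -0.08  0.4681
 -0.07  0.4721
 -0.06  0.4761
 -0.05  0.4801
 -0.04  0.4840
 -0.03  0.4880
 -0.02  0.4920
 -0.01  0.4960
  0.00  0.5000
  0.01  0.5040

σ√T = 0.34·√0.3333 = 0.1963
d₁ = [ln(124/123) + (0.057 + ½·0.34²)·0.3333] / (σ√T) = (0.0081 + 0.0383) / 0.1963 = 0.2362 ⇒ 0.24
d₂ = 0.2362 − 0.1963 = 0.0399 ⇒ 0.04
e^(−rT) = e^(−0.057·0.3333) = 0.9812
P = 123·0.9812·N(-0.04) − 124·N(-0.24) = 123·0.9812·0.4840 − 124·0.4052 = 58.4128 − 50.2448 = 8.1680

£8.17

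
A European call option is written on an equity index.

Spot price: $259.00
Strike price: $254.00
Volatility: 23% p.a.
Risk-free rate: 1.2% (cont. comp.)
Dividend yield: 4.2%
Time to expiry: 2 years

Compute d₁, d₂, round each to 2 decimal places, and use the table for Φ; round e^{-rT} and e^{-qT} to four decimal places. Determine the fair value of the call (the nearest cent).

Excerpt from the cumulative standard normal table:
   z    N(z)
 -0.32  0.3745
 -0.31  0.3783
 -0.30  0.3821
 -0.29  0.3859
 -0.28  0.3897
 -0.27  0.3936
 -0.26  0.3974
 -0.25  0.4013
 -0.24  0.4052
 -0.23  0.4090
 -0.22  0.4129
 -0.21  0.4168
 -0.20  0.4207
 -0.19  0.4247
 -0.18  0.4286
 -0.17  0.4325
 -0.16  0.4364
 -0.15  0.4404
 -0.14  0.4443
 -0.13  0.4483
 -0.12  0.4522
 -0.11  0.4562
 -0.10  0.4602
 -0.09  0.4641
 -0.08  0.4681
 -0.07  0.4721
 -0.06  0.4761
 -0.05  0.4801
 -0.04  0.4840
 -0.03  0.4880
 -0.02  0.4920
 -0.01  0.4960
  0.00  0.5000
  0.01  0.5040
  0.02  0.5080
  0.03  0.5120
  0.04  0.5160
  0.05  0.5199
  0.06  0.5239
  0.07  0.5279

σ√T = 0.23·√2 = 0.3253
ln(S/K) + (r − q + σ²/2)T = ln(259/254) + (0.012 − 0.042 + 0.23²/2)·2 = 0.0195 − 0.0071 = 0.0124
d₁ = 0.0124 / 0.3253 = 0.0381 ⇒ 0.04
d₂ = d₁ − σ√T = 0.0381 − 0.3253 = -0.2872 ⇒ -0.29
exp(−qT) = exp(−0.042·2) = 0.9194;  exp(−rT) = exp(−0.012·2) = 0.9763
N(d₁) = N(0.04) = 0.5160;  N(d₂) = N(-0.29) = 0.3859
C = 259·0.9194·0.5160 − 254·0.9763·0.3859 = 122.8723 − 95.6956 = 27.1767

$27.18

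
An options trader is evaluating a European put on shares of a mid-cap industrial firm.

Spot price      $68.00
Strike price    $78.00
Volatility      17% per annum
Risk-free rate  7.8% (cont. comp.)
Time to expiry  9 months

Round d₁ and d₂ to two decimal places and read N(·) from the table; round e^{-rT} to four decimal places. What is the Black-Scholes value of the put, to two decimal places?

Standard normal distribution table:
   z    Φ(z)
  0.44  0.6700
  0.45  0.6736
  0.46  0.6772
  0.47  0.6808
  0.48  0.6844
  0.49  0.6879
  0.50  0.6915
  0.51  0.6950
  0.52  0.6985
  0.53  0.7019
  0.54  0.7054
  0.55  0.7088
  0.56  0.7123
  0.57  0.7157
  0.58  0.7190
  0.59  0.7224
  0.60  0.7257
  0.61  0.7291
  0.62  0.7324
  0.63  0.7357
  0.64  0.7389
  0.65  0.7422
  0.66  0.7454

σ√T = 0.17·√0.75 = 0.1472
ln(S/K) + (r + σ²/2)T = ln(68/78) + (0.078 + 0.17²/2)·0.75 = -0.1372 + 0.0693 = -0.0679
d₁ = -0.0679 / 0.1472 = -0.4610 ⇒ -0.46
d₂ = d₁ − σ√T = -0.4610 − 0.1472 = -0.6082 ⇒ -0.61
exp(−rT) = exp(−0.078·0.75) = 0.9432
N(−d₂) = N(0.61) = 0.7291;  N(−d₁) = N(0.46) = 0.6772
P = 78·0.9432·0.7291 − 68·0.6772 = 53.6396 − 46.0496 = 7.5900

$7.59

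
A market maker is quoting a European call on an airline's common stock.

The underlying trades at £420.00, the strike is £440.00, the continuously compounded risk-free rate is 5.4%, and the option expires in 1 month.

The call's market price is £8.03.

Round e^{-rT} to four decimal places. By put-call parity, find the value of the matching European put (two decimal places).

exp(−rT) = exp(−0.054·0.08333) = 0.9955
Put-call parity: C − P = S − K·e^(−rT) = 420 − 440·0.9955 = 420 − 438.0200 = -18.0200
P = C − (C − P) = 8.03 − (-18.0200) = 26.0500

£26.05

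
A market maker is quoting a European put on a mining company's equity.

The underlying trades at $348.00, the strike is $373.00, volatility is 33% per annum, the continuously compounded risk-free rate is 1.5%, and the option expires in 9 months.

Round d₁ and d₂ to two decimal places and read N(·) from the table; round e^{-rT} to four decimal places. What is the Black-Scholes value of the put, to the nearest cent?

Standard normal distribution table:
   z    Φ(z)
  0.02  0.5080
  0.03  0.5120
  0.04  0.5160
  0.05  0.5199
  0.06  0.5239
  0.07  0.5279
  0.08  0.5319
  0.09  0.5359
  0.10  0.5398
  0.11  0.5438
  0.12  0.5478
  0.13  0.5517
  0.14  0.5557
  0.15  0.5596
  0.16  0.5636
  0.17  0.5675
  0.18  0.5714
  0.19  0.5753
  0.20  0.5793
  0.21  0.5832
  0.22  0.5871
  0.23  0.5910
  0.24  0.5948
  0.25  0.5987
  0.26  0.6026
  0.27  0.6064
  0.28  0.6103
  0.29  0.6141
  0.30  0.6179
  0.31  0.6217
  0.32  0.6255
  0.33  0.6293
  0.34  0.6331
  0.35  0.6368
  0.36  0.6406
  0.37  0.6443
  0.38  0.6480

σ√T = 0.33 × 0.8660 = 0.2858
d₁ = [ln(348/373) + (0.015 + ½·0.33²)·0.75] / (σ√T) = (-0.0694 + 0.0521) / 0.2858 = -0.0605 which rounds to -0.06
d₂ = -0.0605 − 0.2858 = -0.3463 which rounds to -0.35
e^(−rT) = e^(−0.015·0.75) = 0.9888
P = 373·0.9888·N(0.35) − 348·N(0.06) = 373·0.9888·0.6368 − 348·0.5239 = 234.8661 − 182.3172 = 52.5489

$52.55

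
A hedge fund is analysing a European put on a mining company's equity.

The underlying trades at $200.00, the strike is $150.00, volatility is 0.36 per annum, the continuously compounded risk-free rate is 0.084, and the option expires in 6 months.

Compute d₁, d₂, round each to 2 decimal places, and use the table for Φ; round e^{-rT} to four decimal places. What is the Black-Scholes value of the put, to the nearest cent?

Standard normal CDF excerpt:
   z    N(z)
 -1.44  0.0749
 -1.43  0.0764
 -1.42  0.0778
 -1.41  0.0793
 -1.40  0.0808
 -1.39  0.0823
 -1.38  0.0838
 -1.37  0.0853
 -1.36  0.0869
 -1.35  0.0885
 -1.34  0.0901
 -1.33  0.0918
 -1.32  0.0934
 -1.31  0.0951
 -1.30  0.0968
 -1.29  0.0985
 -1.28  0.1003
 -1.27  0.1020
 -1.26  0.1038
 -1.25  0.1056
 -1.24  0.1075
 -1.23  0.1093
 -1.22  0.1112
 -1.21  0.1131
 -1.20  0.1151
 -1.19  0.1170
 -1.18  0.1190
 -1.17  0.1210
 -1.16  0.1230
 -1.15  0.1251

σ√T = 0.36 × 0.7071 = 0.2546
d₁ = [ln(200/150) + (0.084 + 0.36²/2)·0.5] / 0.2546 = [0.2877 + 0.0744] / 0.2546 = 1.4224 → 1.42
d₂ = d₁ − σ√T = 1.4224 − 0.2546 = 1.1678 → 1.17
e^(−rT) = e^(−0.084·0.5) = 0.9589
N(−d₂) = N(-1.17) = 0.1210;  N(−d₁) = N(-1.42) = 0.0778
P = 150·0.9589·0.1210 − 200·0.0778 = 17.4040 − 15.5600 = 1.8440

$1.84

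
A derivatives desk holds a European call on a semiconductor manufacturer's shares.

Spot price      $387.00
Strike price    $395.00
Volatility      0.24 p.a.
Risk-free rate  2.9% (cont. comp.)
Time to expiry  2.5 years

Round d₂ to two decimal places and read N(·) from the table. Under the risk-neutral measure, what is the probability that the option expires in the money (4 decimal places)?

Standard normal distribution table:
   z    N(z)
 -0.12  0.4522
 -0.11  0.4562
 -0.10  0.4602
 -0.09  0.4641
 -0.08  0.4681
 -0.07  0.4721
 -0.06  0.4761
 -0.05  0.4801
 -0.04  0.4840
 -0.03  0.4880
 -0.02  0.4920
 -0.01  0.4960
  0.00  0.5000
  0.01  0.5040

0.4801

σ√T = 0.24 × 1.5811 = 0.3795
d₁ = [ln(387/395) + (0.029 + ½·0.24²)·2.5] / (σ√T) = (-0.0205 + 0.1445) / 0.3795 = 0.3269 ⇒ 0.33
d₂ = 0.3269 − 0.3795 = -0.0526 ⇒ -0.05
Risk-neutral Pr[S_T > K] = N(d₂) = N(-0.05) = 0.4801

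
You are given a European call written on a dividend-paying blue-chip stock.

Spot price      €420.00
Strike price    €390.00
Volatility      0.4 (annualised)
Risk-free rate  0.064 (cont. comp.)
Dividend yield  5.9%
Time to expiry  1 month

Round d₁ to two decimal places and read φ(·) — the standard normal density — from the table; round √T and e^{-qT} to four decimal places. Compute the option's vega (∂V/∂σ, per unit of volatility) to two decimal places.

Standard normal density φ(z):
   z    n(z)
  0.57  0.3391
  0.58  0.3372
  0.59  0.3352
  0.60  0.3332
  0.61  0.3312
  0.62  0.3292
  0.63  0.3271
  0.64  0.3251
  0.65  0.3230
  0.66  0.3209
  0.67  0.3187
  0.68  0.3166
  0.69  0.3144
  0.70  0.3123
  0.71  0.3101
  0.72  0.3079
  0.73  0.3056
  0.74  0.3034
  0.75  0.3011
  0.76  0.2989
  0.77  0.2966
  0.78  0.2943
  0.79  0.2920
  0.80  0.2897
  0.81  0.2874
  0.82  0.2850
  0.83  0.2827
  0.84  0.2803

37.68

T = 0.08333;  σ√T = 0.1155
d₁ = [ln(420/390) + (0.064 − 0.059 + ½·0.4²)·0.08333] / (σ√T) = (0.0741 + 0.0071) / 0.1155 = 0.7031 ≈ 0.70
√T = √0.08333 = 0.2887
φ(d₁) = φ(0.70) = 0.3123
e^(−qT) = e^(−0.059·0.08333) = 0.9951
vega = S·e^(−qT)·φ(d₁)·√T = 420·0.9951·0.3123·0.2887 = 37.6821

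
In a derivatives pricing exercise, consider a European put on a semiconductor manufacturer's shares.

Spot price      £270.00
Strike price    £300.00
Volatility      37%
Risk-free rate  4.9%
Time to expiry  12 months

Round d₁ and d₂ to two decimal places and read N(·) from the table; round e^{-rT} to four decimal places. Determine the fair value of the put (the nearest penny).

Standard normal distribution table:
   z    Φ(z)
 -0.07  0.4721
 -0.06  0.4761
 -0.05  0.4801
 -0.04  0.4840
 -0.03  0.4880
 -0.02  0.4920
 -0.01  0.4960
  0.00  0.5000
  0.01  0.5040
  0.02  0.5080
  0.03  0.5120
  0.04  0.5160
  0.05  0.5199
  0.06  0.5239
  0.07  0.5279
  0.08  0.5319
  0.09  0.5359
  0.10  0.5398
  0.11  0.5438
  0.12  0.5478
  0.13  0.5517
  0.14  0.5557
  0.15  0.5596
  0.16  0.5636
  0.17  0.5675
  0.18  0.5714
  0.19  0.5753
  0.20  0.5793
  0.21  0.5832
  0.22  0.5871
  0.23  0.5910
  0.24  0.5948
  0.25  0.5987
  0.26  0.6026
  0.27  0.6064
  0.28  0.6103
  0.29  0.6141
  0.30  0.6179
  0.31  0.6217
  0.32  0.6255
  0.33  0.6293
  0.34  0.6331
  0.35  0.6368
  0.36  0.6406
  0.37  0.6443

£49.09

σ√T = 0.37 × 1.0000 = 0.3700
d₁ = [ln(270/300) + (0.049 + 0.37²/2)·1] / 0.3700 = [-0.1054 + 0.1174] / 0.3700 = 0.0327 → 0.03
d₂ = d₁ − σ√T = 0.0327 − 0.3700 = -0.3373 → -0.34
e^(−rT) = e^(−0.049·1) = 0.9522
P = 300·0.9522·N(0.34) − 270·N(-0.03) = 300·0.9522·0.6331 − 270·0.4880 = 180.8513 − 131.7600 = 49.0913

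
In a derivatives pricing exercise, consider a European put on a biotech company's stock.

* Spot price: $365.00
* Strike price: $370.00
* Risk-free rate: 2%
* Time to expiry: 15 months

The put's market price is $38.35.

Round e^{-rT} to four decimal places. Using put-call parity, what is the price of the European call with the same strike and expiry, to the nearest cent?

e^(−rT) = e^(−0.02·1.25) = 0.9753
Put-call parity: C − P = S − K·e^(−rT) = 365 − 370·0.9753 = 365 − 360.8610 = 4.1390
C = P + (C − P) = 38.35 + (4.1390) = 42.4890

$42.49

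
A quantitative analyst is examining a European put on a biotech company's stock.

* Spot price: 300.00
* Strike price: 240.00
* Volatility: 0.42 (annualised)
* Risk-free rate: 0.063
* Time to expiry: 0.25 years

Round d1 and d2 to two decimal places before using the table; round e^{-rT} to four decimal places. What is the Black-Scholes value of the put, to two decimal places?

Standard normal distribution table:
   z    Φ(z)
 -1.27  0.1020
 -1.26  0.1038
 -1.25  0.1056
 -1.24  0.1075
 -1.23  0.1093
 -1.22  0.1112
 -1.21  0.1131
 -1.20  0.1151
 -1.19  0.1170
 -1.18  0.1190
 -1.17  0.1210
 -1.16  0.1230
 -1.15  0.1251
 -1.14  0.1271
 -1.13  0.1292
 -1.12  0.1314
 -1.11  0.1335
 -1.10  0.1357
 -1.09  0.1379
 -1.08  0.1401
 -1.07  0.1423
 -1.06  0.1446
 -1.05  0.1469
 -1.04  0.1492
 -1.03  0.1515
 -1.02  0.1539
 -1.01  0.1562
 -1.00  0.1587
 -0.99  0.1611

3.54

σ√T = 0.42·√0.25 = 0.2100
d₁ = [ln(300/240) + (0.063 + 0.42²/2)·0.25] / 0.2100 = [0.2231 + 0.0378] / 0.2100 = 1.2426 → 1.24
d₂ = d₁ − σ√T = 1.2426 − 0.2100 = 1.0326 → 1.03
exp(−rT) = exp(−0.063·0.25) = 0.9844
N(−d₂) = N(-1.03) = 0.1515;  N(−d₁) = N(-1.24) = 0.1075
P = 240·0.9844·0.1515 − 300·0.1075 = 35.7928 − 32.2500 = 3.5428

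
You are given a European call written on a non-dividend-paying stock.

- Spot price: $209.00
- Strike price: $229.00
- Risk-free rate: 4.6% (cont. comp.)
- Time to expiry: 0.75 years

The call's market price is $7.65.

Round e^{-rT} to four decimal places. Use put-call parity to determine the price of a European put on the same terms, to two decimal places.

exp(−rT) = exp(−0.046·0.75) = 0.9661
Put-call parity: C − P = S − K·e^(−rT) = 209 − 229·0.9661 = 209 − 221.2369 = -12.2369
P = C − (C − P) = 7.65 − (-12.2369) = 19.8869

$19.89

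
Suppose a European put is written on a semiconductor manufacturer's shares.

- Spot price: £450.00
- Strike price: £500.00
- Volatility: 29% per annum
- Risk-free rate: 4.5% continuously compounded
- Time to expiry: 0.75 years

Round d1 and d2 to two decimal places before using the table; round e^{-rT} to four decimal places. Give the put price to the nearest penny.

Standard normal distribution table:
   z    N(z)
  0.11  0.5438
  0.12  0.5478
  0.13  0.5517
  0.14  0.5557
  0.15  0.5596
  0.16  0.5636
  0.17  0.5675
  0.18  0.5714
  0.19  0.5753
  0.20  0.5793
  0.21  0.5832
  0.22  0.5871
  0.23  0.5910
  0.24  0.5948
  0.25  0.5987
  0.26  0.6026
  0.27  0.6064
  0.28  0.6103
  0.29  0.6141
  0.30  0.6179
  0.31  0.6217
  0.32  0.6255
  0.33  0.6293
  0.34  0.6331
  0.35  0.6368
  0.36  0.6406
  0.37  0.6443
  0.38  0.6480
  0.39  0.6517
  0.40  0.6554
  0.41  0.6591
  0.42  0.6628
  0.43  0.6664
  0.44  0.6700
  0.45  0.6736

£64.99

σ√T = 0.29·√0.75 = 0.2511
d₁ = [ln(450/500) + (0.045 + ½·0.29²)·0.75] / (σ√T) = (-0.1054 + 0.0653) / 0.2511 = -0.1596 ≈ -0.16
d₂ = -0.1596 − 0.2511 = -0.4107 ≈ -0.41
exp(−rT) = exp(−0.045·0.75) = 0.9668
N(−d₂) = N(0.41) = 0.6591;  N(−d₁) = N(0.16) = 0.5636
P = 500·0.9668·0.6591 − 450·0.5636 = 318.6089 − 253.6200 = 64.9889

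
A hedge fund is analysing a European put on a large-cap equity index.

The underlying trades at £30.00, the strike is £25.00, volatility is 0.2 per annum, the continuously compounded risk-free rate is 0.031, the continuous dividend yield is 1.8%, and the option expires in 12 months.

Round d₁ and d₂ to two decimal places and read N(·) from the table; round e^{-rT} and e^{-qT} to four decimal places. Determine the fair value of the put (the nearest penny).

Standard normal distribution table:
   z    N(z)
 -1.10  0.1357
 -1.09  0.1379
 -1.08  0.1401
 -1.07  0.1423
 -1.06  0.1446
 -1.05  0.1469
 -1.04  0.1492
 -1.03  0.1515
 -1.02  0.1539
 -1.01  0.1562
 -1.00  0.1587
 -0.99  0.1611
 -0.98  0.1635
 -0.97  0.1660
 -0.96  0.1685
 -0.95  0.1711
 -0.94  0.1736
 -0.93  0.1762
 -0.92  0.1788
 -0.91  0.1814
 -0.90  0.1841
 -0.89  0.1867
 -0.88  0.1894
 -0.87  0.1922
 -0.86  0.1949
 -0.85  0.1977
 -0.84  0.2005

σ√T = 0.2 × 1.0000 = 0.2000
ln(S/K) + (r − q + σ²/2)T = ln(30/25) + (0.031 − 0.018 + 0.2²/2)·1 = 0.1823 + 0.0330 = 0.2153
d₁ = 0.2153 / 0.2000 = 1.0766 → 1.08
d₂ = d₁ − σ√T = 1.0766 − 0.2000 = 0.8766 → 0.88
exp(−qT) = exp(−0.018·1) = 0.9822;  exp(−rT) = exp(−0.031·1) = 0.9695
N(−d₂) = N(-0.88) = 0.1894;  N(−d₁) = N(-1.08) = 0.1401
P = 25·0.9695·0.1894 − 30·0.9822·0.1401 = 4.5906 − 4.1282 = 0.4624

£0.46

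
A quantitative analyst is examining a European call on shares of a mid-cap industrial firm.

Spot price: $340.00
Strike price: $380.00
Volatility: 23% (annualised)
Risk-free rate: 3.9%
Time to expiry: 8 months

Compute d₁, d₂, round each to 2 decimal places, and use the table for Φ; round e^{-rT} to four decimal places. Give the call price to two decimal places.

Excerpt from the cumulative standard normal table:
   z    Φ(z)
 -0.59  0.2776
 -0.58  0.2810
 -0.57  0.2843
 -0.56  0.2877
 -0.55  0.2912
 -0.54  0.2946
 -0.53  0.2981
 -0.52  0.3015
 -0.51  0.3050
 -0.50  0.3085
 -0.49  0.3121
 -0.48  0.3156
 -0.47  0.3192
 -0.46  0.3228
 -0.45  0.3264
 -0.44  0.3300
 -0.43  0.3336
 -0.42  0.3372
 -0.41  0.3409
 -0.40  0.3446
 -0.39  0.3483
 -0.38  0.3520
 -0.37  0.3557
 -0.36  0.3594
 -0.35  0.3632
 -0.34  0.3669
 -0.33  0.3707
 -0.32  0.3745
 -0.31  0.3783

σ√T = 0.23·√0.6667 = 0.1878
d₁ = [ln(340/380) + (0.039 + 0.23²/2)·0.6667] / 0.1878 = [-0.1112 + 0.0436] / 0.1878 = -0.3599 ⇒ -0.36
d₂ = d₁ − σ√T = -0.3599 − 0.1878 = -0.5477 ⇒ -0.55
e^(−rT) = e^(−0.039·0.6667) = 0.9743
C = 340·N(-0.36) − 380·0.9743·N(-0.55) = 340·0.3594 − 380·0.9743·0.2912 = 122.1960 − 107.8121 = 14.3839

$14.38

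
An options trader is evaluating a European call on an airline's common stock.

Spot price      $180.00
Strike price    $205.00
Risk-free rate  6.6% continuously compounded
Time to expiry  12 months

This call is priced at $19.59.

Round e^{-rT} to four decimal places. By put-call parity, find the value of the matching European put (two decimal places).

$31.49

e^(−rT) = e^(−0.066·1) = 0.9361
Put-call parity: C − P = S − K·e^(−rT) = 180 − 205·0.9361 = 180 − 191.9005 = -11.9005
P = C − (C − P) = 19.59 − (-11.9005) = 31.4905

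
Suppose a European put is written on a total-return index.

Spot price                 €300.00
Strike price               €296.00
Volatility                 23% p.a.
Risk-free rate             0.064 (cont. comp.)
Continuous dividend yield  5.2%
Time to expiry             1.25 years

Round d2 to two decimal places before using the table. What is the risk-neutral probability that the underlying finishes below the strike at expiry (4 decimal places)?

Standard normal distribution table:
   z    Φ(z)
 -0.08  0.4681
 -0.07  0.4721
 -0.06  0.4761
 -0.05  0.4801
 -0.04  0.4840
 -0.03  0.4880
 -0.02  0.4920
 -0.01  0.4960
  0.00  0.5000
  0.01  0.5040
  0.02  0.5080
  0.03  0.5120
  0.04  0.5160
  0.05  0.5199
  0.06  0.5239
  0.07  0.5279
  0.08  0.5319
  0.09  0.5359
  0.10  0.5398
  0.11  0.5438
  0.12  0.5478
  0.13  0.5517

σ√T = 0.23·√1.25 = 0.2571
d₁ = [ln(300/296) + (0.064 − 0.052 + 0.23²/2)·1.25] / 0.2571 = [0.0134 + 0.0481] / 0.2571 = 0.2391 ⇒ 0.24
d₂ = d₁ − σ√T = 0.2391 − 0.2571 = -0.0180 ⇒ -0.02
Risk-neutral Pr[S_T < K] = N(−d₂) = N(0.02) = 0.5080

0.5080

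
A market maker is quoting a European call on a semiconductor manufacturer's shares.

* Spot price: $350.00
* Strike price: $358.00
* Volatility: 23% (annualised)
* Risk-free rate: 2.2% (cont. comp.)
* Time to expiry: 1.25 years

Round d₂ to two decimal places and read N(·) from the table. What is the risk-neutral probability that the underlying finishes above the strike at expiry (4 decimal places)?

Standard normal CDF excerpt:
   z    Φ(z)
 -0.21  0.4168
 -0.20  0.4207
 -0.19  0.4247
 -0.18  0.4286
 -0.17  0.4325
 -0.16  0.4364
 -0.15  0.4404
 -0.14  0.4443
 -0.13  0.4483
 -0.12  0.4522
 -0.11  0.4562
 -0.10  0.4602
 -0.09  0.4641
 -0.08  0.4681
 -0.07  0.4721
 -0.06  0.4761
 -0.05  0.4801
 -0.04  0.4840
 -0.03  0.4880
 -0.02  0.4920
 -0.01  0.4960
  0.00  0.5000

T = 1.25;  σ√T = 0.2571
d₁ = [ln(350/358) + (0.022 + ½·0.23²)·1.25] / (σ√T) = (-0.0226 + 0.0606) / 0.2571 = 0.1476 ⇒ 0.15
d₂ = 0.1476 − 0.2571 = -0.1095 ⇒ -0.11
Pr(exercise) under Q = N(d₂) = 0.4562

0.4562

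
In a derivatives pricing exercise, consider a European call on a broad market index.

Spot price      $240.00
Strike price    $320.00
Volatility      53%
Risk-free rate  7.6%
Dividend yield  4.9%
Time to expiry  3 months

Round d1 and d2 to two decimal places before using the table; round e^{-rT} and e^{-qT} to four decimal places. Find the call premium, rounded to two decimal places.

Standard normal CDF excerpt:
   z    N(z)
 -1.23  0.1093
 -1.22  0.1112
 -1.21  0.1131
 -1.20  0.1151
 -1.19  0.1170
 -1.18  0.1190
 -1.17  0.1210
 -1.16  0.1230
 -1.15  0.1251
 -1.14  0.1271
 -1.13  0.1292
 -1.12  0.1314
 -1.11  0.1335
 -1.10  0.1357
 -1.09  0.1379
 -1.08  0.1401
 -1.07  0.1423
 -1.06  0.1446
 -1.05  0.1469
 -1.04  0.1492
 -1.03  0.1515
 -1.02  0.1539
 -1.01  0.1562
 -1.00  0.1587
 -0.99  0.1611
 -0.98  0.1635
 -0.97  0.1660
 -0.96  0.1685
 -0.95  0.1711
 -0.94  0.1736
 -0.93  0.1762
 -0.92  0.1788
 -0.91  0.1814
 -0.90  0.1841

$5.04

σ√T = 0.53·√0.25 = 0.2650
d₁ = [ln(240/320) + (0.076 − 0.049 + 0.53²/2)·0.25] / 0.2650 = [-0.2877 + 0.0419] / 0.2650 = -0.9276 which rounds to -0.93
d₂ = d₁ − σ√T = -0.9276 − 0.2650 = -1.1926 which rounds to -1.19
e^(−qT) = e^(−0.049·0.25) = 0.9878;  e^(−rT) = e^(−0.076·0.25) = 0.9812
N(d₁) = N(-0.93) = 0.1762;  N(d₂) = N(-1.19) = 0.1170
C = 240·0.9878·0.1762 − 320·0.9812·0.1170 = 41.7721 − 36.7361 = 5.0360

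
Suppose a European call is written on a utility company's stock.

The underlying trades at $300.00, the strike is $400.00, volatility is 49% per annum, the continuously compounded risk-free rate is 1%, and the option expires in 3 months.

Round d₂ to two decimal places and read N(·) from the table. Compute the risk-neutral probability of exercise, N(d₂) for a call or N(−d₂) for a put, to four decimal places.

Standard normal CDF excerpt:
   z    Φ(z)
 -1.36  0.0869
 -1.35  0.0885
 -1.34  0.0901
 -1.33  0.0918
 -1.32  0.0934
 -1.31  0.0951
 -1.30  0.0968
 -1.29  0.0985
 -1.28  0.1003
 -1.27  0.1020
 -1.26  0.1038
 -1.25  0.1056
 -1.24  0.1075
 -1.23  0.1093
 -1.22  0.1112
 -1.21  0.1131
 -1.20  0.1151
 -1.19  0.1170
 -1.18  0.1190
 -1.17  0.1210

0.0985

σ√T = 0.49·√0.25 = 0.2450
ln(S/K) + (r + σ²/2)T = ln(300/400) + (0.01 + 0.49²/2)·0.25 = -0.2877 + 0.0325 = -0.2552
d₁ = -0.2552 / 0.2450 = -1.0415 ⇒ -1.04
d₂ = d₁ − σ√T = -1.0415 − 0.2450 = -1.2865 ⇒ -1.29
Pr(exercise) under Q = N(d₂) = 0.0985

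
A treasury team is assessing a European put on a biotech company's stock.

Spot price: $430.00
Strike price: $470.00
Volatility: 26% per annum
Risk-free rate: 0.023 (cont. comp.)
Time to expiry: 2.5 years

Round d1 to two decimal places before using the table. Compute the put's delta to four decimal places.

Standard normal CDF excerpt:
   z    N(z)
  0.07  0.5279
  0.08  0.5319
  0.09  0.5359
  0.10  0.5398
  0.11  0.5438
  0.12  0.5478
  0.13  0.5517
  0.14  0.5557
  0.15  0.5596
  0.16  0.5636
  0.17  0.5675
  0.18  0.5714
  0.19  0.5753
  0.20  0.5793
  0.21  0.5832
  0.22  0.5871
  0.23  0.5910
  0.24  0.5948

-0.4483

σ√T = 0.26 × 1.5811 = 0.4111
ln(S/K) + (r + σ²/2)T = ln(430/470) + (0.023 + 0.26²/2)·2.5 = -0.0889 + 0.1420 = 0.0531
d₁ = 0.0531 / 0.4111 = 0.1291 ⇒ 0.13
N(d₁) = N(0.13) = 0.5517
Δ_put = N(d₁) − 1 = 0.5517 − 1 = -0.4483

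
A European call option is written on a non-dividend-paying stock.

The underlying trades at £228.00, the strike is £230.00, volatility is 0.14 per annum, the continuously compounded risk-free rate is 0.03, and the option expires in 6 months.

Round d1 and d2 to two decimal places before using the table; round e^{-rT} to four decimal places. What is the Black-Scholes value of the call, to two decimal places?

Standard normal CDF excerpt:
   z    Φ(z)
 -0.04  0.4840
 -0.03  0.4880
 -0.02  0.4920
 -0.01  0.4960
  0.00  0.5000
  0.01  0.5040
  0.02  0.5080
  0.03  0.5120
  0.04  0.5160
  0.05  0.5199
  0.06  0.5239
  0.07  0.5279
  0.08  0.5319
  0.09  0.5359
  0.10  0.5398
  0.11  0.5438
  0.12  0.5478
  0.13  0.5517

T = 0.5;  σ√T = 0.0990
d₁ = [ln(228/230) + (0.03 + 0.14²/2)·0.5] / 0.0990 = [-0.0087 + 0.0199] / 0.0990 = 0.1128 which rounds to 0.11
d₂ = d₁ − σ√T = 0.1128 − 0.0990 = 0.0138 which rounds to 0.01
e^(−rT) = e^(−0.03·0.5) = 0.9851
N(d₁) = N(0.11) = 0.5438;  N(d₂) = N(0.01) = 0.5040
C = 228·0.5438 − 230·0.9851·0.5040 = 123.9864 − 114.1928 = 9.7936

£9.79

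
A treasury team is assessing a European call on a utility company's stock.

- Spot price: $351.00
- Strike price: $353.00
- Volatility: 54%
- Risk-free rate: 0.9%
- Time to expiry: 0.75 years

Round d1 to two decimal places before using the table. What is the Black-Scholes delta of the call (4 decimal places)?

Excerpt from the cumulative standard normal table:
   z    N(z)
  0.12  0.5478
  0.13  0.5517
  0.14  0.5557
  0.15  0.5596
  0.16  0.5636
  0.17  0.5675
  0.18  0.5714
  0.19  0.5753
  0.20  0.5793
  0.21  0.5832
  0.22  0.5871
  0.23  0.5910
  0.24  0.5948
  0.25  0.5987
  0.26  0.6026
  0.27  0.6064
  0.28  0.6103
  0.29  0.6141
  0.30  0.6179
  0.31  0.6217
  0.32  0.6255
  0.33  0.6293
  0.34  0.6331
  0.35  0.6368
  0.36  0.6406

σ√T = 0.54 × 0.8660 = 0.4677
d₁ = [ln(351/353) + (0.009 + 0.54²/2)·0.75] / 0.4677 = [-0.0057 + 0.1161] / 0.4677 = 0.2361 ≈ 0.24
N(d₁) = N(0.24) = 0.5948
Δ_call = N(d₁) = 0.5948

0.5948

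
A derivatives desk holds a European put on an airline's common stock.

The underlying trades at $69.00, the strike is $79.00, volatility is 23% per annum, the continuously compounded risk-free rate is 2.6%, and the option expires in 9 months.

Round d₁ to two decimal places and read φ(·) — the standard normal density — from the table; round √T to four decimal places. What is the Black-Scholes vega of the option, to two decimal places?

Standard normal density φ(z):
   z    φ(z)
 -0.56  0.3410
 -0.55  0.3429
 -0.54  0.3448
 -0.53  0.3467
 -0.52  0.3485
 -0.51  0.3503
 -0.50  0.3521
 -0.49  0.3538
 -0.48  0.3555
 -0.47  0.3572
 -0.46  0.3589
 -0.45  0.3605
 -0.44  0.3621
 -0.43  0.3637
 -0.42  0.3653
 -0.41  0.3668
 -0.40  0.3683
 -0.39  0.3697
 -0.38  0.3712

21.24

σ√T = 0.23 × 0.8660 = 0.1992
d₁ = [ln(69/79) + (0.026 + ½·0.23²)·0.75] / (σ√T) = (-0.1353 + 0.0393) / 0.1992 = -0.4820 → -0.48
√T = √0.75 = 0.8660
φ(d₁) = φ(-0.48) = 0.3555
vega = S·φ(d₁)·√T = 69·0.3555·0.8660 = 21.2425
(The call has the same vega.)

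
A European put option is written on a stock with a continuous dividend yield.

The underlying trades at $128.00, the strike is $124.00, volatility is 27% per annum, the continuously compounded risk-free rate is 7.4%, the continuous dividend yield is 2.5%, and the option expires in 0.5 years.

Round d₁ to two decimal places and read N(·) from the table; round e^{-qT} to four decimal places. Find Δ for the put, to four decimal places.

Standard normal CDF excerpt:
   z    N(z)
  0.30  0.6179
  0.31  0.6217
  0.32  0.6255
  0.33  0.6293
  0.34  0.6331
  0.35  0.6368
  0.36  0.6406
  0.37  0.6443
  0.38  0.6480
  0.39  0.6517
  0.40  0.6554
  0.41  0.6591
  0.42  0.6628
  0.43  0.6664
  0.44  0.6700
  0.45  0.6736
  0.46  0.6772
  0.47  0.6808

-0.3440

σ√T = 0.27 × 0.7071 = 0.1909
ln(S/K) + (r − q + σ²/2)T = ln(128/124) + (0.074 − 0.025 + 0.27²/2)·0.5 = 0.0317 + 0.0427 = 0.0745
d₁ = 0.0745 / 0.1909 = 0.3901 ⇒ 0.39
N(d₁) = N(0.39) = 0.6517
Δ_put = exp(−qT)·(N(d₁) − 1) = 0.9876·(0.6517 − 1) = -0.3440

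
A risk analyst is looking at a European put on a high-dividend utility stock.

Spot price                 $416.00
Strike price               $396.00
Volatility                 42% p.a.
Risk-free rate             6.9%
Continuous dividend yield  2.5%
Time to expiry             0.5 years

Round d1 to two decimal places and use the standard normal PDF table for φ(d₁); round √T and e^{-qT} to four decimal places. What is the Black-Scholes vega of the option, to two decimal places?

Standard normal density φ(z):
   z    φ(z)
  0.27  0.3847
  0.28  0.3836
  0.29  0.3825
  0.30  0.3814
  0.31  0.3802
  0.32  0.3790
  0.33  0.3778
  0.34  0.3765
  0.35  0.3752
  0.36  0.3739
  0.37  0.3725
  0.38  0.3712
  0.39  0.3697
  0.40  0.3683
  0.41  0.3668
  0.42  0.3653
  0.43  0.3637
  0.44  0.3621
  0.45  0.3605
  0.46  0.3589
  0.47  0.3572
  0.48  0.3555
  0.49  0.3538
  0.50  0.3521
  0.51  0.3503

107.40

σ√T = 0.42·√0.5 = 0.2970
ln(S/K) + (r − q + σ²/2)T = ln(416/396) + (0.069 − 0.025 + 0.42²/2)·0.5 = 0.0493 + 0.0661 = 0.1154
d₁ = 0.1154 / 0.2970 = 0.3885 which rounds to 0.39
√T = √0.5 = 0.7071
φ(d₁) = φ(0.39) = 0.3697
e^(−qT) = e^(−0.025·0.5) = 0.9876
vega = S·e^(−qT)·φ(d₁)·√T = 416·0.9876·0.3697·0.7071 = 107.4001
(Call and put vega coincide under Black-Scholes.)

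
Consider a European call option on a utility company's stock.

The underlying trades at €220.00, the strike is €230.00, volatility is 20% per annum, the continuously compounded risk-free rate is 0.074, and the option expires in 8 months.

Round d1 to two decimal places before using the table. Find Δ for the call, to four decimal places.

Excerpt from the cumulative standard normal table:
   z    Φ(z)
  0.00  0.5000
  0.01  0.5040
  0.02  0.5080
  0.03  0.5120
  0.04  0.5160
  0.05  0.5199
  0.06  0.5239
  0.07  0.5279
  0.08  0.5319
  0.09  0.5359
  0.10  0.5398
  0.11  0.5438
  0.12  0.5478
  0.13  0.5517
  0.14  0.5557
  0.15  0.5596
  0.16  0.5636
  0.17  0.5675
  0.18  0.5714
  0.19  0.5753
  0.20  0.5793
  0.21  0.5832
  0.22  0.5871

T = 0.6667;  σ√T = 0.1633
d₁ = [ln(220/230) + (0.074 + 0.2²/2)·0.6667] / 0.1633 = [-0.0445 + 0.0627] / 0.1633 = 0.1115 which rounds to 0.11
N(d₁) = N(0.11) = 0.5438
Δ_call = N(d₁) = 0.5438

0.5438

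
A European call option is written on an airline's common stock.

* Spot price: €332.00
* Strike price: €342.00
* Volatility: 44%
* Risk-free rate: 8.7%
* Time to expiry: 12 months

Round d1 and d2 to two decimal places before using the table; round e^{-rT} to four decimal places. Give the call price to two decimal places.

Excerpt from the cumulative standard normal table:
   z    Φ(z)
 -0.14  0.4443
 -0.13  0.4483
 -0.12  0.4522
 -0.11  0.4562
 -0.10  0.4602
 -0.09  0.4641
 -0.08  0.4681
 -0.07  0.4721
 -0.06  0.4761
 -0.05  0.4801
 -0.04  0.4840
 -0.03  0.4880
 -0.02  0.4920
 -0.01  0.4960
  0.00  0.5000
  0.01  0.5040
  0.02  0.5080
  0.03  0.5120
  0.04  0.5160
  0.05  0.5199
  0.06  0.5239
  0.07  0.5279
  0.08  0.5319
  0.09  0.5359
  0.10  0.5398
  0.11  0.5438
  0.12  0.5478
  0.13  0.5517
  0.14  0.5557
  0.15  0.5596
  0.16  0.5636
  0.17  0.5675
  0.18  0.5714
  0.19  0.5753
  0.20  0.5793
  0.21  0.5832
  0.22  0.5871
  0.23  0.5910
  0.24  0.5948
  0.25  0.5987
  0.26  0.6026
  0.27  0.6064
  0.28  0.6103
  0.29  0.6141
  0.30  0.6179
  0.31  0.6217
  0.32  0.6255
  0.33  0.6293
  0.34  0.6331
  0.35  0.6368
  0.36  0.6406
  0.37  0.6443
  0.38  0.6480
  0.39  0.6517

€65.92

T = 1;  σ√T = 0.4400
d₁ = [ln(332/342) + (0.087 + ½·0.44²)·1] / (σ√T) = (-0.0297 + 0.1838) / 0.4400 = 0.3503 which rounds to 0.35
d₂ = 0.3503 − 0.4400 = -0.0897 which rounds to -0.09
exp(−rT) = exp(−0.087·1) = 0.9167
C = 332·N(0.35) − 342·0.9167·N(-0.09) = 332·0.6368 − 342·0.9167·0.4641 = 211.4176 − 145.5006 = 65.9170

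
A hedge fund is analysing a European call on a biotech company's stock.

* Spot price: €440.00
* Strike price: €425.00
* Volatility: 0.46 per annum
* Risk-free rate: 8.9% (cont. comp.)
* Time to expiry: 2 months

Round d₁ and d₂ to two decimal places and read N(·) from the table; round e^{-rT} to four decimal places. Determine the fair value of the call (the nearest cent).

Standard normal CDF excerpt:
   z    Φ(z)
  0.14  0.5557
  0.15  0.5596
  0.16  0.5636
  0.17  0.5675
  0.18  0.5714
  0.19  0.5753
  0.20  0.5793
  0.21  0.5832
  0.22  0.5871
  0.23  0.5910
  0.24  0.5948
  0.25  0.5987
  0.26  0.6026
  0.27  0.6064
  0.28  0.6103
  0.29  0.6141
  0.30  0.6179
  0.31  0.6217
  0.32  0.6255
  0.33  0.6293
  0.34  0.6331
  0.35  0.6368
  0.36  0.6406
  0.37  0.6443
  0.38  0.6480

σ√T = 0.46·√0.1667 = 0.1878
d₁ = [ln(440/425) + (0.089 + ½·0.46²)·0.1667] / (σ√T) = (0.0347 + 0.0325) / 0.1878 = 0.3576 which rounds to 0.36
d₂ = 0.3576 − 0.1878 = 0.1698 which rounds to 0.17
exp(−rT) = exp(−0.089·0.1667) = 0.9853
N(d₁) = N(0.36) = 0.6406;  N(d₂) = N(0.17) = 0.5675
C = 440·0.6406 − 425·0.9853·0.5675 = 281.8640 − 237.6420 = 44.2220

€44.22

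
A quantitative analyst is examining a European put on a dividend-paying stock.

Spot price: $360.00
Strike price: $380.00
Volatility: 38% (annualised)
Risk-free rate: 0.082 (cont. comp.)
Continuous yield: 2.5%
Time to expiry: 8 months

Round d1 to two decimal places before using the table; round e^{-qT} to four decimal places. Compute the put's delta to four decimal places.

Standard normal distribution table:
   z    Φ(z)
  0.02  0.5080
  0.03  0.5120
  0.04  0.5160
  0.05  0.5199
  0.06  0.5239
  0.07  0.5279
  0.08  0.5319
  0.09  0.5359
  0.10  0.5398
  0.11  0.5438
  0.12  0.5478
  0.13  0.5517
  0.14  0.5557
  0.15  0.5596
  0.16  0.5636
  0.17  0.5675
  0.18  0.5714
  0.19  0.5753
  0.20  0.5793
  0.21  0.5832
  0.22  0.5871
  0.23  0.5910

σ√T = 0.38·√0.6667 = 0.3103
d₁ = [ln(360/380) + (0.082 − 0.025 + 0.38²/2)·0.6667] / 0.3103 = [-0.0541 + 0.0861] / 0.3103 = 0.1033 ≈ 0.10
N(d₁) = N(0.10) = 0.5398
Δ_put = exp(−qT)·(N(d₁) − 1) = 0.9835·(0.5398 − 1) = -0.4526

-0.4526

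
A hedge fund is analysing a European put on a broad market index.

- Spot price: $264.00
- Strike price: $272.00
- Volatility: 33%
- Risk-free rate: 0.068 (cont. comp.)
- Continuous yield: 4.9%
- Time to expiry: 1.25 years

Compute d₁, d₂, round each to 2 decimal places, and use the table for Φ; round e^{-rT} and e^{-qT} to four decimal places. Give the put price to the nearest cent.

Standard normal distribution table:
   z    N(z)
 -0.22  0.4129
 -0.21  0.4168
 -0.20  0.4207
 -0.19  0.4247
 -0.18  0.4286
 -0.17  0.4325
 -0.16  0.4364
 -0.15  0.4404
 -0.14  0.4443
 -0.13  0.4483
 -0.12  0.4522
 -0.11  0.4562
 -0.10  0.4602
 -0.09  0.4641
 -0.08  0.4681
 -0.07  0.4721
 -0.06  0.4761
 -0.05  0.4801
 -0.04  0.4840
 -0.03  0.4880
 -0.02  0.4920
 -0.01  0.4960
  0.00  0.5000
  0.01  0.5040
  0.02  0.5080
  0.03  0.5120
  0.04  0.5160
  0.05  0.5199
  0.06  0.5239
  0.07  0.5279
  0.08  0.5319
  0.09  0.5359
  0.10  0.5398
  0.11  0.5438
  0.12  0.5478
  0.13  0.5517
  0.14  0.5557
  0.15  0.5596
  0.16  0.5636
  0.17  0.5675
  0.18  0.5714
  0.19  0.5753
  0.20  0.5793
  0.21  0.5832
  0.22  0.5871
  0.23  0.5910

σ√T = 0.33 × 1.1180 = 0.3690
d₁ = [ln(264/272) + (0.068 − 0.049 + 0.33²/2)·1.25] / 0.3690 = [-0.0299 + 0.0918] / 0.3690 = 0.1679 ≈ 0.17
d₂ = d₁ − σ√T = 0.1679 − 0.3690 = -0.2010 ≈ -0.20
e^(−qT) = e^(−0.049·1.25) = 0.9406;  e^(−rT) = e^(−0.068·1.25) = 0.9185
N(−d₂) = N(0.20) = 0.5793;  N(−d₁) = N(-0.17) = 0.4325
P = 272·0.9185·0.5793 − 264·0.9406·0.4325 = 144.7277 − 107.3977 = 37.3300

$37.33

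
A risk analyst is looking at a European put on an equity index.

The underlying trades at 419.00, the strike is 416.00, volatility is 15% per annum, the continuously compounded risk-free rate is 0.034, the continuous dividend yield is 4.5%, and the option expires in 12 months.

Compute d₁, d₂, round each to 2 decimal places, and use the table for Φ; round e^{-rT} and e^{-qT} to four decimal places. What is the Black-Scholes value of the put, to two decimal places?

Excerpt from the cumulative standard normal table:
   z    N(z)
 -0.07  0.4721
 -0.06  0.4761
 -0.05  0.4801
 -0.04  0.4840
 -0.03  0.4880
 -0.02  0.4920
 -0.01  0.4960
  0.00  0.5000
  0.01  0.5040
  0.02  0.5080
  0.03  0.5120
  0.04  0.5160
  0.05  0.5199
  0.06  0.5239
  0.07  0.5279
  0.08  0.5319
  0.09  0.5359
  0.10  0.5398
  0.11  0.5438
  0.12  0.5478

24.75

T = 1;  σ√T = 0.1500
d₁ = [ln(419/416) + (0.034 − 0.045 + 0.15²/2)·1] / 0.1500 = [0.0072 + 0.0003] / 0.1500 = 0.0496 which rounds to 0.05
d₂ = d₁ − σ√T = 0.0496 − 0.1500 = -0.1004 which rounds to -0.10
exp(−qT) = exp(−0.045·1) = 0.9560;  exp(−rT) = exp(−0.034·1) = 0.9666
N(−d₂) = N(0.10) = 0.5398;  N(−d₁) = N(-0.05) = 0.4801
P = 416·0.9666·0.5398 − 419·0.9560·0.4801 = 217.0566 − 192.3108 = 24.7458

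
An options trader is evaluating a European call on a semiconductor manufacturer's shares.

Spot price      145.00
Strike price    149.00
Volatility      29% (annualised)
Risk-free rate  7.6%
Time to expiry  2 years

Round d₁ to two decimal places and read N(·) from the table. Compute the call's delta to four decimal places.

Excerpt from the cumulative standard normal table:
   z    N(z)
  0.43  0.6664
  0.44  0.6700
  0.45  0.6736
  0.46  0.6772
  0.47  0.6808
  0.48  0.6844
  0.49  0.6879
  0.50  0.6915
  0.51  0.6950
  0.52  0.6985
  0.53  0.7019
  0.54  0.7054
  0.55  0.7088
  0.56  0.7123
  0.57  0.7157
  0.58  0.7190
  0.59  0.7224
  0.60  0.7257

T = 2;  σ√T = 0.4101
d₁ = [ln(145/149) + (0.076 + 0.29²/2)·2] / 0.4101 = [-0.0272 + 0.2361] / 0.4101 = 0.5093 ≈ 0.51
N(d₁) = N(0.51) = 0.6950
Δ_call = N(d₁) = 0.6950

0.6950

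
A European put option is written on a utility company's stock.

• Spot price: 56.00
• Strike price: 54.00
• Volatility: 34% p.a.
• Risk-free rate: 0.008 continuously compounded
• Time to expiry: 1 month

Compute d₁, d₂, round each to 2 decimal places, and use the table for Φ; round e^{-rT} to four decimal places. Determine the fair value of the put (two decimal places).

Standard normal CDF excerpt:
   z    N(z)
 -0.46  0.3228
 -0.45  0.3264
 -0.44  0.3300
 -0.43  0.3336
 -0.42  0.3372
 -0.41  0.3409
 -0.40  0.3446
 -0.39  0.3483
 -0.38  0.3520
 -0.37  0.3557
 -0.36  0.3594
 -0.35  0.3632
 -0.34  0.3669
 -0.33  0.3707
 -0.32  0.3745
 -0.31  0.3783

1.32

σ√T = 0.34 × 0.2887 = 0.0981
d₁ = [ln(56/54) + (0.008 + ½·0.34²)·0.08333] / (σ√T) = (0.0364 + 0.0055) / 0.0981 = 0.4264 ≈ 0.43
d₂ = 0.4264 − 0.0981 = 0.3283 ≈ 0.33
exp(−rT) = exp(−0.008·0.08333) = 0.9993
P = 54·0.9993·N(-0.33) − 56·N(-0.43) = 54·0.9993·0.3707 − 56·0.3336 = 20.0038 − 18.6816 = 1.3222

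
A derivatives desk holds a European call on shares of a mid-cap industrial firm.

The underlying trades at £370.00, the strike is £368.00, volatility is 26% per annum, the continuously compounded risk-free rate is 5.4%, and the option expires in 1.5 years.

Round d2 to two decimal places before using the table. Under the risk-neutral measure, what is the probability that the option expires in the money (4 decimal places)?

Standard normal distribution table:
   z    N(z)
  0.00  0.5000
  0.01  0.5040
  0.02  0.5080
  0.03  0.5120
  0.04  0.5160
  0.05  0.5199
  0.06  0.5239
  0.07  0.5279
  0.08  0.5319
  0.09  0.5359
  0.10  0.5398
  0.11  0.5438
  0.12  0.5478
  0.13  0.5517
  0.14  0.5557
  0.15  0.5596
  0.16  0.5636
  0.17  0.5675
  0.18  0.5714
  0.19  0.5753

σ√T = 0.26·√1.5 = 0.3184
d₁ = [ln(370/368) + (0.054 + 0.26²/2)·1.5] / 0.3184 = [0.0054 + 0.1317] / 0.3184 = 0.4306 → 0.43
d₂ = d₁ − σ√T = 0.4306 − 0.3184 = 0.1122 → 0.11
Pr(exercise) under Q = N(d₂) = 0.5438

0.5438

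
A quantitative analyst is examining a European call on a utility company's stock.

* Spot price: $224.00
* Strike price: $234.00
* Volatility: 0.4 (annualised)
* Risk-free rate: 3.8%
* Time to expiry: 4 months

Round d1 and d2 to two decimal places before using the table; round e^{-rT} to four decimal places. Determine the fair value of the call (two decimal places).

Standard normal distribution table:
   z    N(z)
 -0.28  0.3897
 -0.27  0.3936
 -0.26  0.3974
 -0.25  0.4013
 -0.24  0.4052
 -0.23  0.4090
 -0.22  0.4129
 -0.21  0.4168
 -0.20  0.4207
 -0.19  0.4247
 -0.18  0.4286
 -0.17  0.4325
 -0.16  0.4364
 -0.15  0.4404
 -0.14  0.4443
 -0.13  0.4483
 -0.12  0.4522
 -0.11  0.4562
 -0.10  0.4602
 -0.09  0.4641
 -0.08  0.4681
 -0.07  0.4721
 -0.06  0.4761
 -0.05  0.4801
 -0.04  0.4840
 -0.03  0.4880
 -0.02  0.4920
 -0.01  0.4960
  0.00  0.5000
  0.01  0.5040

σ√T = 0.4·√0.3333 = 0.2309
d₁ = [ln(224/234) + (0.038 + 0.4²/2)·0.3333] / 0.2309 = [-0.0437 + 0.0393] / 0.2309 = -0.0188 which rounds to -0.02
d₂ = d₁ − σ√T = -0.0188 − 0.2309 = -0.2497 which rounds to -0.25
exp(−rT) = exp(−0.038·0.3333) = 0.9874
C = 224·N(-0.02) − 234·0.9874·N(-0.25) = 224·0.4920 − 234·0.9874·0.4013 = 110.2080 − 92.7210 = 17.4870

$17.49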